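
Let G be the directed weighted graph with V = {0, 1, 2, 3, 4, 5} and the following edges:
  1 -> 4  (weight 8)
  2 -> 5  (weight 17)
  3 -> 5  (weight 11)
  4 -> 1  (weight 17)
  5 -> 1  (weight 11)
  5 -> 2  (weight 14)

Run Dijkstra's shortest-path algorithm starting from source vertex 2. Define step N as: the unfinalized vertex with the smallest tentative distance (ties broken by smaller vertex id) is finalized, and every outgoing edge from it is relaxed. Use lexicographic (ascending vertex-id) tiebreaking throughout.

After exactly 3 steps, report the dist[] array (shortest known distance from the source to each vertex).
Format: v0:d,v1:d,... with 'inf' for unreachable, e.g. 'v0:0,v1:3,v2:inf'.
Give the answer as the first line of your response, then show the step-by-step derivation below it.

v0:inf,v1:28,v2:0,v3:inf,v4:36,v5:17

step 1: dist = v0:inf,v1:inf,v2:0,v3:inf,v4:inf,v5:17
step 2: dist = v0:inf,v1:28,v2:0,v3:inf,v4:inf,v5:17
step 3: dist = v0:inf,v1:28,v2:0,v3:inf,v4:36,v5:17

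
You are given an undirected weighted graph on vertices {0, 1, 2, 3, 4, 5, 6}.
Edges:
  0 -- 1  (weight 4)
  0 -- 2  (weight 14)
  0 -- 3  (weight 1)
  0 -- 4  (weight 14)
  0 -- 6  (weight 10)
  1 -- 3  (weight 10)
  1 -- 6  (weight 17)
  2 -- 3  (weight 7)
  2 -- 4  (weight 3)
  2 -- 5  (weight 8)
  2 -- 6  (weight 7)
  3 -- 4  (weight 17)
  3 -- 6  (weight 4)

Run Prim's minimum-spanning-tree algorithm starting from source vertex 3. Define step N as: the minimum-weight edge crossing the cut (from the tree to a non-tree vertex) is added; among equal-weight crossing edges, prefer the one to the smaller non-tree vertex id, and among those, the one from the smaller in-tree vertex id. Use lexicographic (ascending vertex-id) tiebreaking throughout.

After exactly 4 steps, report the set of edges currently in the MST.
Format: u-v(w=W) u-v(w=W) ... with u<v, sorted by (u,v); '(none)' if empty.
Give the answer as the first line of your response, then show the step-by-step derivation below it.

0-1(w=4) 0-3(w=1) 2-3(w=7) 3-6(w=4)

step 1: add edge 0-3 (w=1); MST = {0-3(w=1)}
step 2: add edge 0-1 (w=4); MST = {0-1(w=4) 0-3(w=1)}
step 3: add edge 3-6 (w=4); MST = {0-1(w=4) 0-3(w=1) 3-6(w=4)}
step 4: add edge 2-3 (w=7); MST = {0-1(w=4) 0-3(w=1) 2-3(w=7) 3-6(w=4)}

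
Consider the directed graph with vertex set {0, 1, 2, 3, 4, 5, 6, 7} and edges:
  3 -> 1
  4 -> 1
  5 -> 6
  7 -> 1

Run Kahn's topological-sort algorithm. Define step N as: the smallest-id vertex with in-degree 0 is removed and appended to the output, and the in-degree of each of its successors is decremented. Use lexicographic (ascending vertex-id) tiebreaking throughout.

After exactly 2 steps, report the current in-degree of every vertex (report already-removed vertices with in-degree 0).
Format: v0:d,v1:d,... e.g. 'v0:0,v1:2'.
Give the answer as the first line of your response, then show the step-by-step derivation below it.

v0:0,v1:3,v2:0,v3:0,v4:0,v5:0,v6:1,v7:0

step 1: output 0; order=[0]; indeg=(0,3,0,0,0,0,1,0)
step 2: output 2; order=[0,2]; indeg=(0,3,0,0,0,0,1,0)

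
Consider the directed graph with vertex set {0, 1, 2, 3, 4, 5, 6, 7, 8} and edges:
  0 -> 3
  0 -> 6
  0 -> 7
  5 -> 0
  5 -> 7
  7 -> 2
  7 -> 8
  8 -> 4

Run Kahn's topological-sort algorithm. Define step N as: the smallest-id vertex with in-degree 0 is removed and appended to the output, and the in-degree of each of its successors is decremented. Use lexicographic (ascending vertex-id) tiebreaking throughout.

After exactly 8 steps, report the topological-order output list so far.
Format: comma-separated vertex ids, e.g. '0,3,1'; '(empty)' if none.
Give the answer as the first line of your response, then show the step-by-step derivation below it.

1,5,0,3,6,7,2,8

step 1: output 1; order=[1]; indeg=(1,0,1,1,1,0,1,2,1)
step 2: output 5; order=[1,5]; indeg=(0,0,1,1,1,0,1,1,1)
step 3: output 0; order=[1,5,0]; indeg=(0,0,1,0,1,0,0,0,1)
step 4: output 3; order=[1,5,0,3]; indeg=(0,0,1,0,1,0,0,0,1)
step 5: output 6; order=[1,5,0,3,6]; indeg=(0,0,1,0,1,0,0,0,1)
step 6: output 7; order=[1,5,0,3,6,7]; indeg=(0,0,0,0,1,0,0,0,0)
step 7: output 2; order=[1,5,0,3,6,7,2]; indeg=(0,0,0,0,1,0,0,0,0)
step 8: output 8; order=[1,5,0,3,6,7,2,8]; indeg=(0,0,0,0,0,0,0,0,0)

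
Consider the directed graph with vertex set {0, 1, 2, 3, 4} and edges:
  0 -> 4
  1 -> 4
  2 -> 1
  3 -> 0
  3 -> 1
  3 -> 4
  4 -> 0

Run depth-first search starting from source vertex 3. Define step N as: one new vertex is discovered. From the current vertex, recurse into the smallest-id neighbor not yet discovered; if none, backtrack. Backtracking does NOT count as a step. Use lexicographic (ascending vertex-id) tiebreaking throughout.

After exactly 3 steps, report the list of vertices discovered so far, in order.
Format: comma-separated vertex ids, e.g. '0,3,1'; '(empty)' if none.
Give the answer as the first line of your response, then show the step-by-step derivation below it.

3,0,4

step 1: discover 3; path=3; order=3
step 2: discover 0; path=3>0; order=3,0
step 3: discover 4; path=3>0>4; order=3,0,4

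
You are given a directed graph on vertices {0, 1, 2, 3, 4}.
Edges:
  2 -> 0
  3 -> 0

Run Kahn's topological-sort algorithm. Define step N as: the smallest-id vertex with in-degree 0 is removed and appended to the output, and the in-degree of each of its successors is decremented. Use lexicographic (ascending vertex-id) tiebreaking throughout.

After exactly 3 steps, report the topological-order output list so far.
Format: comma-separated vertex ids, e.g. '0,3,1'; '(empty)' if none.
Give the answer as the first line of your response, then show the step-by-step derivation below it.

1,2,3

step 1: output 1; order=[1]; indeg=(2,0,0,0,0)
step 2: output 2; order=[1,2]; indeg=(1,0,0,0,0)
step 3: output 3; order=[1,2,3]; indeg=(0,0,0,0,0)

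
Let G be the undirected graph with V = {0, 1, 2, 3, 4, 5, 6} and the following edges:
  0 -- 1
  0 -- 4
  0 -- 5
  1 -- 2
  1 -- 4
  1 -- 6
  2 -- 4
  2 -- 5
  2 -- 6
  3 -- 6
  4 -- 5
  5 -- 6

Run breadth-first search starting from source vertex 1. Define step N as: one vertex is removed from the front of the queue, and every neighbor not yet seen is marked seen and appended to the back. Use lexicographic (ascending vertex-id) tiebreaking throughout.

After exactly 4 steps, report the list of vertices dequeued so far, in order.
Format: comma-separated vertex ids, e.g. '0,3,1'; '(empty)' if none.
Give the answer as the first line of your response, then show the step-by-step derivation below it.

1,0,2,4

step 1: dequeue 1; queue=[0,2,4,6]; order=1
step 2: dequeue 0; queue=[2,4,6,5]; order=1,0
step 3: dequeue 2; queue=[4,6,5]; order=1,0,2
step 4: dequeue 4; queue=[6,5]; order=1,0,2,4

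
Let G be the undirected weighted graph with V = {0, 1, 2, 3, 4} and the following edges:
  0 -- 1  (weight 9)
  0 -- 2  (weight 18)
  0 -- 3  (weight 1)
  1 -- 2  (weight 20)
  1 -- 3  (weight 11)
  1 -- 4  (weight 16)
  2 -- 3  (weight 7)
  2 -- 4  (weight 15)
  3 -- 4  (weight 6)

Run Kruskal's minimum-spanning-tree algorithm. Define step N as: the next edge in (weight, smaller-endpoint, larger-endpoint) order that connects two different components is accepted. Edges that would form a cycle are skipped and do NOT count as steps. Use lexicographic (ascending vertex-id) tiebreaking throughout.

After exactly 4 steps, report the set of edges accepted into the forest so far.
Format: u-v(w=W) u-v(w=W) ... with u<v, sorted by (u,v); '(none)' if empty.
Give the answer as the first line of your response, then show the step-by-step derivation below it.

0-1(w=9) 0-3(w=1) 2-3(w=7) 3-4(w=6)

step 1: add edge 0-3 (w=1); MST = {0-3(w=1)}
step 2: add edge 3-4 (w=6); MST = {0-3(w=1) 3-4(w=6)}
step 3: add edge 2-3 (w=7); MST = {0-3(w=1) 2-3(w=7) 3-4(w=6)}
step 4: add edge 0-1 (w=9); MST = {0-1(w=9) 0-3(w=1) 2-3(w=7) 3-4(w=6)}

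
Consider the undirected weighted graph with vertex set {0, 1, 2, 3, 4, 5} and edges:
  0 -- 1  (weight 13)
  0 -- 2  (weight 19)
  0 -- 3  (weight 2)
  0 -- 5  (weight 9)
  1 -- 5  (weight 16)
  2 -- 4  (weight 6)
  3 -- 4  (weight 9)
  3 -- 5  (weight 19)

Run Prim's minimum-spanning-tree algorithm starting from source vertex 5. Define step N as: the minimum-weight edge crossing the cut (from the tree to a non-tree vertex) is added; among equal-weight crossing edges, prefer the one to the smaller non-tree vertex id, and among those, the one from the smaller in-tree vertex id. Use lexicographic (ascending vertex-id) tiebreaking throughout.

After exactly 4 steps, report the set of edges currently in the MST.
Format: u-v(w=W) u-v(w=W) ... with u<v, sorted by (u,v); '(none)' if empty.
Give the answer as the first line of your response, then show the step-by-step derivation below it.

0-3(w=2) 0-5(w=9) 2-4(w=6) 3-4(w=9)

step 1: add edge 0-5 (w=9); MST = {0-5(w=9)}
step 2: add edge 0-3 (w=2); MST = {0-3(w=2) 0-5(w=9)}
step 3: add edge 3-4 (w=9); MST = {0-3(w=2) 0-5(w=9) 3-4(w=9)}
step 4: add edge 2-4 (w=6); MST = {0-3(w=2) 0-5(w=9) 2-4(w=6) 3-4(w=9)}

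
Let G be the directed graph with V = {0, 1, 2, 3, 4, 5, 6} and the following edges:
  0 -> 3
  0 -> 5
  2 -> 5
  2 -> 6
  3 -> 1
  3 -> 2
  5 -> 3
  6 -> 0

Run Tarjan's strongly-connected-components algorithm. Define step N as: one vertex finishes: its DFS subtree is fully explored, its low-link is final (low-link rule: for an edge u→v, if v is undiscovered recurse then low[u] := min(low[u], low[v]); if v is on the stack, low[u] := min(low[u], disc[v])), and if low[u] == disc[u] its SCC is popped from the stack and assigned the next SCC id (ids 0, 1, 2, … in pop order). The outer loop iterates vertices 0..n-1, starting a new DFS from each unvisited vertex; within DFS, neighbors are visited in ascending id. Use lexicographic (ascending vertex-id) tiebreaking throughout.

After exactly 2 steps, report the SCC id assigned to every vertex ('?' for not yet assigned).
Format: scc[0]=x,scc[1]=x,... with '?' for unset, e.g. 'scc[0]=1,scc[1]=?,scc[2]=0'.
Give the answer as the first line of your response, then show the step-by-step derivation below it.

scc[0]=?,scc[1]=0,scc[2]=?,scc[3]=?,scc[4]=?,scc[5]=?,scc[6]=?

step 1: low=(low[0]=0,low[1]=2,low[2]=?,low[3]=1,low[4]=?,low[5]=?,low[6]=?); scc=(scc[0]=?,scc[1]=0,scc[2]=?,scc[3]=?,scc[4]=?,scc[5]=?,scc[6]=?)
step 2: low=(low[0]=0,low[1]=2,low[2]=3,low[3]=1,low[4]=?,low[5]=1,low[6]=?); scc=(scc[0]=?,scc[1]=0,scc[2]=?,scc[3]=?,scc[4]=?,scc[5]=?,scc[6]=?)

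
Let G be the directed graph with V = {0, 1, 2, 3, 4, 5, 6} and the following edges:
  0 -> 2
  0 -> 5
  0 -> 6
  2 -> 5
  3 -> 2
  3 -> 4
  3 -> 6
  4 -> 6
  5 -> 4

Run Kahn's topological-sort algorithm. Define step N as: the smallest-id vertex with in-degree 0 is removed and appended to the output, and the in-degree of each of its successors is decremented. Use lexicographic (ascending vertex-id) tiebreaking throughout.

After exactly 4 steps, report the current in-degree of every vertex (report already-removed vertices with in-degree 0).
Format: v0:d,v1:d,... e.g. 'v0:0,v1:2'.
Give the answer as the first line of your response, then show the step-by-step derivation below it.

v0:0,v1:0,v2:0,v3:0,v4:1,v5:0,v6:1

step 1: output 0; order=[0]; indeg=(0,0,1,0,2,1,2)
step 2: output 1; order=[0,1]; indeg=(0,0,1,0,2,1,2)
step 3: output 3; order=[0,1,3]; indeg=(0,0,0,0,1,1,1)
step 4: output 2; order=[0,1,3,2]; indeg=(0,0,0,0,1,0,1)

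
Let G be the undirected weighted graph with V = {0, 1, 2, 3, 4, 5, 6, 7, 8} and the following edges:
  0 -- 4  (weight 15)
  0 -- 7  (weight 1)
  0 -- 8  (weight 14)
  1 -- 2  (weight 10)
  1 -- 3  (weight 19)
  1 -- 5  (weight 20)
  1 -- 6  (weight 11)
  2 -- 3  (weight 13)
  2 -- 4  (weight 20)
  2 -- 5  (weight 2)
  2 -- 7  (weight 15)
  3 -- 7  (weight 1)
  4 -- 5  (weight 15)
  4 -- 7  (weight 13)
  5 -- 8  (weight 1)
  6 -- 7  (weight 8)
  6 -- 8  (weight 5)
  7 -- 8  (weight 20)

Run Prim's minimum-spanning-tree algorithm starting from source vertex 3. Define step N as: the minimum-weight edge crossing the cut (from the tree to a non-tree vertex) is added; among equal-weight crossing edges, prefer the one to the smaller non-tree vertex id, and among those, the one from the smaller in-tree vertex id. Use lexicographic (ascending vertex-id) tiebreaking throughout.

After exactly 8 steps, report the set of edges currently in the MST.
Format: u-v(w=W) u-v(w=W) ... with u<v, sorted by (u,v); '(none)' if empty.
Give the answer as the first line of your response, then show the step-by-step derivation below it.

0-7(w=1) 1-2(w=10) 2-5(w=2) 3-7(w=1) 4-7(w=13) 5-8(w=1) 6-7(w=8) 6-8(w=5)

step 1: add edge 3-7 (w=1); MST = {3-7(w=1)}
step 2: add edge 0-7 (w=1); MST = {0-7(w=1) 3-7(w=1)}
step 3: add edge 6-7 (w=8); MST = {0-7(w=1) 3-7(w=1) 6-7(w=8)}
step 4: add edge 6-8 (w=5); MST = {0-7(w=1) 3-7(w=1) 6-7(w=8) 6-8(w=5)}
step 5: add edge 5-8 (w=1); MST = {0-7(w=1) 3-7(w=1) 5-8(w=1) 6-7(w=8) 6-8(w=5)}
step 6: add edge 2-5 (w=2); MST = {0-7(w=1) 2-5(w=2) 3-7(w=1) 5-8(w=1) 6-7(w=8) 6-8(w=5)}
step 7: add edge 1-2 (w=10); MST = {0-7(w=1) 1-2(w=10) 2-5(w=2) 3-7(w=1) 5-8(w=1) 6-7(w=8) 6-8(w=5)}
step 8: add edge 4-7 (w=13); MST = {0-7(w=1) 1-2(w=10) 2-5(w=2) 3-7(w=1) 4-7(w=13) 5-8(w=1) 6-7(w=8) 6-8(w=5)}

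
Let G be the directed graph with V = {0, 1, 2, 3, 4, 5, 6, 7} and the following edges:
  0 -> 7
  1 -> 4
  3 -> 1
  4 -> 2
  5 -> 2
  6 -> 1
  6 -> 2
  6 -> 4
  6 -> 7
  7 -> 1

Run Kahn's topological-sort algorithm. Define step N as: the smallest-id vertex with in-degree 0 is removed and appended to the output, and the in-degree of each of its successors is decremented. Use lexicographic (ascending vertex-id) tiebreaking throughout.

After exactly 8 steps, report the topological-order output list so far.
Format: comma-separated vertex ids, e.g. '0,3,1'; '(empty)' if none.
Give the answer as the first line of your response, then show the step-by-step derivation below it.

0,3,5,6,7,1,4,2

step 1: output 0; order=[0]; indeg=(0,3,3,0,2,0,0,1)
step 2: output 3; order=[0,3]; indeg=(0,2,3,0,2,0,0,1)
step 3: output 5; order=[0,3,5]; indeg=(0,2,2,0,2,0,0,1)
step 4: output 6; order=[0,3,5,6]; indeg=(0,1,1,0,1,0,0,0)
step 5: output 7; order=[0,3,5,6,7]; indeg=(0,0,1,0,1,0,0,0)
step 6: output 1; order=[0,3,5,6,7,1]; indeg=(0,0,1,0,0,0,0,0)
step 7: output 4; order=[0,3,5,6,7,1,4]; indeg=(0,0,0,0,0,0,0,0)
step 8: output 2; order=[0,3,5,6,7,1,4,2]; indeg=(0,0,0,0,0,0,0,0)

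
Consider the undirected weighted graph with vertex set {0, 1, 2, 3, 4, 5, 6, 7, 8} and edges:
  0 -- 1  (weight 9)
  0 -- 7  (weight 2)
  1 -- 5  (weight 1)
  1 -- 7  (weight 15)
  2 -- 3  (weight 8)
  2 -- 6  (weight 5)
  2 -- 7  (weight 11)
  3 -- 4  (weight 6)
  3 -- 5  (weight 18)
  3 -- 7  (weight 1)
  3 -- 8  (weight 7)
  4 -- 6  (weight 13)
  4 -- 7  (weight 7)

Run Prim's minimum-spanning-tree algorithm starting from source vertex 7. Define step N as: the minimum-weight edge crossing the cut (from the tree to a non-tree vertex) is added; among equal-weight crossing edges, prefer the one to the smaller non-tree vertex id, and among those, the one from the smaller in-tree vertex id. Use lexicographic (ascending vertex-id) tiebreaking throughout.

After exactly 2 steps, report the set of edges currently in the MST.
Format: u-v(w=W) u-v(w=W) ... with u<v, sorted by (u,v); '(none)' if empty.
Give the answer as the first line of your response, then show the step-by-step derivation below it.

0-7(w=2) 3-7(w=1)

step 1: add edge 3-7 (w=1); MST = {3-7(w=1)}
step 2: add edge 0-7 (w=2); MST = {0-7(w=2) 3-7(w=1)}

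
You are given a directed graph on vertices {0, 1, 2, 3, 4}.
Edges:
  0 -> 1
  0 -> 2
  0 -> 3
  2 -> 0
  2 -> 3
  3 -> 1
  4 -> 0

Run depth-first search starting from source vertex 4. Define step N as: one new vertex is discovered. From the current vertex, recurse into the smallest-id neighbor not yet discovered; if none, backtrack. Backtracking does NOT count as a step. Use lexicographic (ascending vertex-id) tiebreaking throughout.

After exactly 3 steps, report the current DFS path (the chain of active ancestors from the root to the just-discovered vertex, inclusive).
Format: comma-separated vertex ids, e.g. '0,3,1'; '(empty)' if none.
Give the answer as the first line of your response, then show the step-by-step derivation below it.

4,0,1

step 1: discover 4; path=4; order=4
step 2: discover 0; path=4>0; order=4,0
step 3: discover 1; path=4>0>1; order=4,0,1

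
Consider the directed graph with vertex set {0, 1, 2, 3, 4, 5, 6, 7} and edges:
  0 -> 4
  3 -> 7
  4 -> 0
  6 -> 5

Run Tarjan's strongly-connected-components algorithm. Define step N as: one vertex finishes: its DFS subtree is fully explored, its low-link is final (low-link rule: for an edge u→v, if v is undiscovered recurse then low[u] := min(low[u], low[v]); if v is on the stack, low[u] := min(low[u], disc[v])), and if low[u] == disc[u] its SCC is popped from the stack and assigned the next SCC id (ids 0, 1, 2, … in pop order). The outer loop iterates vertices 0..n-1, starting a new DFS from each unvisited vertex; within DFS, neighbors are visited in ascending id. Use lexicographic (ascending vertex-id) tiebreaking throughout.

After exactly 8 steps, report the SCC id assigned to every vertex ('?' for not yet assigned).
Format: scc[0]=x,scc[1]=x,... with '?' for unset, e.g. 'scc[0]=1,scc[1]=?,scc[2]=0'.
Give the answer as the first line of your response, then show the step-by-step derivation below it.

scc[0]=0,scc[1]=1,scc[2]=2,scc[3]=4,scc[4]=0,scc[5]=5,scc[6]=6,scc[7]=3

step 1: low=(low[0]=0,low[1]=?,low[2]=?,low[3]=?,low[4]=0,low[5]=?,low[6]=?,low[7]=?); scc=(scc[0]=?,scc[1]=?,scc[2]=?,scc[3]=?,scc[4]=?,scc[5]=?,scc[6]=?,scc[7]=?)
step 2: low=(low[0]=0,low[1]=?,low[2]=?,low[3]=?,low[4]=0,low[5]=?,low[6]=?,low[7]=?); scc=(scc[0]=0,scc[1]=?,scc[2]=?,scc[3]=?,scc[4]=0,scc[5]=?,scc[6]=?,scc[7]=?)
step 3: low=(low[0]=0,low[1]=2,low[2]=?,low[3]=?,low[4]=0,low[5]=?,low[6]=?,low[7]=?); scc=(scc[0]=0,scc[1]=1,scc[2]=?,scc[3]=?,scc[4]=0,scc[5]=?,scc[6]=?,scc[7]=?)
step 4: low=(low[0]=0,low[1]=2,low[2]=3,low[3]=?,low[4]=0,low[5]=?,low[6]=?,low[7]=?); scc=(scc[0]=0,scc[1]=1,scc[2]=2,scc[3]=?,scc[4]=0,scc[5]=?,scc[6]=?,scc[7]=?)
step 5: low=(low[0]=0,low[1]=2,low[2]=3,low[3]=4,low[4]=0,low[5]=?,low[6]=?,low[7]=5); scc=(scc[0]=0,scc[1]=1,scc[2]=2,scc[3]=?,scc[4]=0,scc[5]=?,scc[6]=?,scc[7]=3)
step 6: low=(low[0]=0,low[1]=2,low[2]=3,low[3]=4,low[4]=0,low[5]=?,low[6]=?,low[7]=5); scc=(scc[0]=0,scc[1]=1,scc[2]=2,scc[3]=4,scc[4]=0,scc[5]=?,scc[6]=?,scc[7]=3)
step 7: low=(low[0]=0,low[1]=2,low[2]=3,low[3]=4,low[4]=0,low[5]=6,low[6]=?,low[7]=5); scc=(scc[0]=0,scc[1]=1,scc[2]=2,scc[3]=4,scc[4]=0,scc[5]=5,scc[6]=?,scc[7]=3)
step 8: low=(low[0]=0,low[1]=2,low[2]=3,low[3]=4,low[4]=0,low[5]=6,low[6]=7,low[7]=5); scc=(scc[0]=0,scc[1]=1,scc[2]=2,scc[3]=4,scc[4]=0,scc[5]=5,scc[6]=6,scc[7]=3)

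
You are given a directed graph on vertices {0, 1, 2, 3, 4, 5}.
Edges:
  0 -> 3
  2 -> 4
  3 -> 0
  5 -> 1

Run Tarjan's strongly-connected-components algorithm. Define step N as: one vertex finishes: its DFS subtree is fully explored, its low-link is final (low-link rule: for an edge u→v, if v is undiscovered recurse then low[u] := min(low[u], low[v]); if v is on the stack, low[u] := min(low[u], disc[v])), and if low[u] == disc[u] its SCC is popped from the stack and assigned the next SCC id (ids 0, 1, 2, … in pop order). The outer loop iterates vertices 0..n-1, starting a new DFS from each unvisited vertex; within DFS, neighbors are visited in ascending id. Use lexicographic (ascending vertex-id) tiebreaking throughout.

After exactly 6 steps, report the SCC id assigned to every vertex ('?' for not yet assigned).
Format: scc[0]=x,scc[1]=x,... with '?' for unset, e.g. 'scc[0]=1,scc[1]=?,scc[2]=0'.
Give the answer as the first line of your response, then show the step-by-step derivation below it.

scc[0]=0,scc[1]=1,scc[2]=3,scc[3]=0,scc[4]=2,scc[5]=4

step 1: low=(low[0]=0,low[1]=?,low[2]=?,low[3]=0,low[4]=?,low[5]=?); scc=(scc[0]=?,scc[1]=?,scc[2]=?,scc[3]=?,scc[4]=?,scc[5]=?)
step 2: low=(low[0]=0,low[1]=?,low[2]=?,low[3]=0,low[4]=?,low[5]=?); scc=(scc[0]=0,scc[1]=?,scc[2]=?,scc[3]=0,scc[4]=?,scc[5]=?)
step 3: low=(low[0]=0,low[1]=2,low[2]=?,low[3]=0,low[4]=?,low[5]=?); scc=(scc[0]=0,scc[1]=1,scc[2]=?,scc[3]=0,scc[4]=?,scc[5]=?)
step 4: low=(low[0]=0,low[1]=2,low[2]=3,low[3]=0,low[4]=4,low[5]=?); scc=(scc[0]=0,scc[1]=1,scc[2]=?,scc[3]=0,scc[4]=2,scc[5]=?)
step 5: low=(low[0]=0,low[1]=2,low[2]=3,low[3]=0,low[4]=4,low[5]=?); scc=(scc[0]=0,scc[1]=1,scc[2]=3,scc[3]=0,scc[4]=2,scc[5]=?)
step 6: low=(low[0]=0,low[1]=2,low[2]=3,low[3]=0,low[4]=4,low[5]=5); scc=(scc[0]=0,scc[1]=1,scc[2]=3,scc[3]=0,scc[4]=2,scc[5]=4)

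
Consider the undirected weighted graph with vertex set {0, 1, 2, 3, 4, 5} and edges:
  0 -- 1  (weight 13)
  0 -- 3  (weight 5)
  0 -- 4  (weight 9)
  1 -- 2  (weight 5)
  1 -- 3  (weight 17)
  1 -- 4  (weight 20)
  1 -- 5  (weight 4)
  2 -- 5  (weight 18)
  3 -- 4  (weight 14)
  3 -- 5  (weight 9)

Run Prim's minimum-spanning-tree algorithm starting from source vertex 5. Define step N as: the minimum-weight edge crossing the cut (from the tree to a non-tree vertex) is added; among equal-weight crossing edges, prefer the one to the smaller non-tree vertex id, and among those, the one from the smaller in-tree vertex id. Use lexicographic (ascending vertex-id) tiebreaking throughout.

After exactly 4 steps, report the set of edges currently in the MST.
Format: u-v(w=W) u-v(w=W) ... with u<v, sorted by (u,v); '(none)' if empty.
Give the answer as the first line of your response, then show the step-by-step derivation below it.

0-3(w=5) 1-2(w=5) 1-5(w=4) 3-5(w=9)

step 1: add edge 1-5 (w=4); MST = {1-5(w=4)}
step 2: add edge 1-2 (w=5); MST = {1-2(w=5) 1-5(w=4)}
step 3: add edge 3-5 (w=9); MST = {1-2(w=5) 1-5(w=4) 3-5(w=9)}
step 4: add edge 0-3 (w=5); MST = {0-3(w=5) 1-2(w=5) 1-5(w=4) 3-5(w=9)}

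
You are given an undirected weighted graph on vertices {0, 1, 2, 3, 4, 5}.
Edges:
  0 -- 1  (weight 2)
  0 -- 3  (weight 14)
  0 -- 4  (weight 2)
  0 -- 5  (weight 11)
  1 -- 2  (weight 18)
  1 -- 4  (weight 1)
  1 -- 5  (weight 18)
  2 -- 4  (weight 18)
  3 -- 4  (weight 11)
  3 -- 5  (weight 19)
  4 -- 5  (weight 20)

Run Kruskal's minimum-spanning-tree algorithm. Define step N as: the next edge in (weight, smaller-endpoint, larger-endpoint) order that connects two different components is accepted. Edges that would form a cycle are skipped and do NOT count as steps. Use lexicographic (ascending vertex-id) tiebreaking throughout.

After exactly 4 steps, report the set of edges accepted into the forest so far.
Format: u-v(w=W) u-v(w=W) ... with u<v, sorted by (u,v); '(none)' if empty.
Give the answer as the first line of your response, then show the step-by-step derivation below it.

0-1(w=2) 0-5(w=11) 1-4(w=1) 3-4(w=11)

step 1: add edge 1-4 (w=1); MST = {1-4(w=1)}
step 2: add edge 0-1 (w=2); MST = {0-1(w=2) 1-4(w=1)}
step 3: add edge 0-5 (w=11); MST = {0-1(w=2) 0-5(w=11) 1-4(w=1)}
step 4: add edge 3-4 (w=11); MST = {0-1(w=2) 0-5(w=11) 1-4(w=1) 3-4(w=11)}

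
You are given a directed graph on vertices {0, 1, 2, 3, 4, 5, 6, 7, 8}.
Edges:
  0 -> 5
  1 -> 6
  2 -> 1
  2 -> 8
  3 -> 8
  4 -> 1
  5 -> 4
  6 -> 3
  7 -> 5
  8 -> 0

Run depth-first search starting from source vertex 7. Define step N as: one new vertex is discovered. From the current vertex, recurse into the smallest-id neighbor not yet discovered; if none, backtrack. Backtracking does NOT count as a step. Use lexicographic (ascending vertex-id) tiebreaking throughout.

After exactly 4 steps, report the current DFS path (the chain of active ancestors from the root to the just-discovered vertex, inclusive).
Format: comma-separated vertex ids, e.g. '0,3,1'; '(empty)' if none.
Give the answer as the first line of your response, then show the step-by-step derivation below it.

7,5,4,1

step 1: discover 7; path=7; order=7
step 2: discover 5; path=7>5; order=7,5
step 3: discover 4; path=7>5>4; order=7,5,4
step 4: discover 1; path=7>5>4>1; order=7,5,4,1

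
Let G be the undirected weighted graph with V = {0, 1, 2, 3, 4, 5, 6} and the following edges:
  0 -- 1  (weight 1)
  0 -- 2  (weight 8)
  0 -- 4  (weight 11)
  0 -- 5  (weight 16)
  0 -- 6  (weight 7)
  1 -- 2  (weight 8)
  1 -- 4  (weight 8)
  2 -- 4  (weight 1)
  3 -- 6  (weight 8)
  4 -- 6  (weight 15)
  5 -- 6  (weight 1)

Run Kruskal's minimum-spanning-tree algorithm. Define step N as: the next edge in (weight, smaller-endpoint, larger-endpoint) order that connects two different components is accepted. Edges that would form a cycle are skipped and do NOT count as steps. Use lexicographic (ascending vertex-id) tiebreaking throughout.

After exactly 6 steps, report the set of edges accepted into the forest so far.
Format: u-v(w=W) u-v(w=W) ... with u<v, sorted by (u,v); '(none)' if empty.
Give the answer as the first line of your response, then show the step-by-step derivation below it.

0-1(w=1) 0-2(w=8) 0-6(w=7) 2-4(w=1) 3-6(w=8) 5-6(w=1)

step 1: add edge 0-1 (w=1); MST = {0-1(w=1)}
step 2: add edge 2-4 (w=1); MST = {0-1(w=1) 2-4(w=1)}
step 3: add edge 5-6 (w=1); MST = {0-1(w=1) 2-4(w=1) 5-6(w=1)}
step 4: add edge 0-6 (w=7); MST = {0-1(w=1) 0-6(w=7) 2-4(w=1) 5-6(w=1)}
step 5: add edge 0-2 (w=8); MST = {0-1(w=1) 0-2(w=8) 0-6(w=7) 2-4(w=1) 5-6(w=1)}
step 6: add edge 3-6 (w=8); MST = {0-1(w=1) 0-2(w=8) 0-6(w=7) 2-4(w=1) 3-6(w=8) 5-6(w=1)}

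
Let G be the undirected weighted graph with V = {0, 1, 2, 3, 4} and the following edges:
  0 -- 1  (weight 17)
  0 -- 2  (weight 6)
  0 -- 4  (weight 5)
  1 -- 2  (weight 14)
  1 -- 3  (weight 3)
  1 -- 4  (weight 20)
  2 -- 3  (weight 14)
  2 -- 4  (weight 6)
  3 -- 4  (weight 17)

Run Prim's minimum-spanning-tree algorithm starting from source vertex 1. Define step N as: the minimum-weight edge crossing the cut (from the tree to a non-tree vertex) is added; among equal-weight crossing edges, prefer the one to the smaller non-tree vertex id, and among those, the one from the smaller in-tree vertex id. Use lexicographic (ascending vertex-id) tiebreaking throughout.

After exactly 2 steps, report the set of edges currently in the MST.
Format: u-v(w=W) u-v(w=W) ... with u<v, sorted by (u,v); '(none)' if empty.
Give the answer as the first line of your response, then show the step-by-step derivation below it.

1-2(w=14) 1-3(w=3)

step 1: add edge 1-3 (w=3); MST = {1-3(w=3)}
step 2: add edge 1-2 (w=14); MST = {1-2(w=14) 1-3(w=3)}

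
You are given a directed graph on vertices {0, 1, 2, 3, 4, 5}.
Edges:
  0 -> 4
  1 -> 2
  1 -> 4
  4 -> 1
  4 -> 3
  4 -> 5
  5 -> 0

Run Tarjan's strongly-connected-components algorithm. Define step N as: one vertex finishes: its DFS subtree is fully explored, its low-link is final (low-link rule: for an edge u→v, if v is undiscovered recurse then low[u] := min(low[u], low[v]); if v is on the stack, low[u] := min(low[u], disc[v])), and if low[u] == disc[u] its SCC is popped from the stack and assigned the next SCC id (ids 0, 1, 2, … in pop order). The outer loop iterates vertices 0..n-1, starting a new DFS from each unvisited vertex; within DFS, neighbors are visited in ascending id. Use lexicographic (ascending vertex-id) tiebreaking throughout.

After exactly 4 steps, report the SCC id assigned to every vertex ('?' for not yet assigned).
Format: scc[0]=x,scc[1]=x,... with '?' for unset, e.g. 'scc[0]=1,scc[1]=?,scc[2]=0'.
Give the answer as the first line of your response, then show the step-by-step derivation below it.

scc[0]=?,scc[1]=?,scc[2]=0,scc[3]=1,scc[4]=?,scc[5]=?

step 1: low=(low[0]=0,low[1]=2,low[2]=3,low[3]=?,low[4]=1,low[5]=?); scc=(scc[0]=?,scc[1]=?,scc[2]=0,scc[3]=?,scc[4]=?,scc[5]=?)
step 2: low=(low[0]=0,low[1]=1,low[2]=3,low[3]=?,low[4]=1,low[5]=?); scc=(scc[0]=?,scc[1]=?,scc[2]=0,scc[3]=?,scc[4]=?,scc[5]=?)
step 3: low=(low[0]=0,low[1]=1,low[2]=3,low[3]=4,low[4]=1,low[5]=?); scc=(scc[0]=?,scc[1]=?,scc[2]=0,scc[3]=1,scc[4]=?,scc[5]=?)
step 4: low=(low[0]=0,low[1]=1,low[2]=3,low[3]=4,low[4]=1,low[5]=0); scc=(scc[0]=?,scc[1]=?,scc[2]=0,scc[3]=1,scc[4]=?,scc[5]=?)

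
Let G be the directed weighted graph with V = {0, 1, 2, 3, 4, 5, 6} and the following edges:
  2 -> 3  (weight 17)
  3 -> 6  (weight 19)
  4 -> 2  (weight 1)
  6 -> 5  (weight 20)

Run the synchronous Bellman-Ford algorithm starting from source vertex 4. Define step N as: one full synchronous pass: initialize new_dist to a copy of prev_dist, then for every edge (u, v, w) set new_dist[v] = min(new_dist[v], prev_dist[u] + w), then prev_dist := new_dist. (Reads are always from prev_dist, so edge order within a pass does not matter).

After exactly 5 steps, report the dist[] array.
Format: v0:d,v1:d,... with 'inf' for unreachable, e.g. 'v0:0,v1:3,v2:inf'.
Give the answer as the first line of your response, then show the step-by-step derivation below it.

v0:inf,v1:inf,v2:1,v3:18,v4:0,v5:57,v6:37

step 1: dist = v0:inf,v1:inf,v2:1,v3:inf,v4:0,v5:inf,v6:inf
step 2: dist = v0:inf,v1:inf,v2:1,v3:18,v4:0,v5:inf,v6:inf
step 3: dist = v0:inf,v1:inf,v2:1,v3:18,v4:0,v5:inf,v6:37
step 4: dist = v0:inf,v1:inf,v2:1,v3:18,v4:0,v5:57,v6:37
step 5: dist = v0:inf,v1:inf,v2:1,v3:18,v4:0,v5:57,v6:37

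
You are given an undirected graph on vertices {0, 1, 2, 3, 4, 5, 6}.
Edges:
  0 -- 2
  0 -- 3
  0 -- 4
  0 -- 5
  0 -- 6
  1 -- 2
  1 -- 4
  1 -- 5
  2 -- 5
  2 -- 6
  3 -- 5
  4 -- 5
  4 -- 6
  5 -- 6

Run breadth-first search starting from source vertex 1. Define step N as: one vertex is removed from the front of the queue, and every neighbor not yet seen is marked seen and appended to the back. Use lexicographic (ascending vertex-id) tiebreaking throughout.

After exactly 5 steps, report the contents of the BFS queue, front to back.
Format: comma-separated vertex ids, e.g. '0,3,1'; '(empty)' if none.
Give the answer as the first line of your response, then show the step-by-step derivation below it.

6,3

step 1: dequeue 1; queue=[2,4,5]; order=1
step 2: dequeue 2; queue=[4,5,0,6]; order=1,2
step 3: dequeue 4; queue=[5,0,6]; order=1,2,4
step 4: dequeue 5; queue=[0,6,3]; order=1,2,4,5
step 5: dequeue 0; queue=[6,3]; order=1,2,4,5,0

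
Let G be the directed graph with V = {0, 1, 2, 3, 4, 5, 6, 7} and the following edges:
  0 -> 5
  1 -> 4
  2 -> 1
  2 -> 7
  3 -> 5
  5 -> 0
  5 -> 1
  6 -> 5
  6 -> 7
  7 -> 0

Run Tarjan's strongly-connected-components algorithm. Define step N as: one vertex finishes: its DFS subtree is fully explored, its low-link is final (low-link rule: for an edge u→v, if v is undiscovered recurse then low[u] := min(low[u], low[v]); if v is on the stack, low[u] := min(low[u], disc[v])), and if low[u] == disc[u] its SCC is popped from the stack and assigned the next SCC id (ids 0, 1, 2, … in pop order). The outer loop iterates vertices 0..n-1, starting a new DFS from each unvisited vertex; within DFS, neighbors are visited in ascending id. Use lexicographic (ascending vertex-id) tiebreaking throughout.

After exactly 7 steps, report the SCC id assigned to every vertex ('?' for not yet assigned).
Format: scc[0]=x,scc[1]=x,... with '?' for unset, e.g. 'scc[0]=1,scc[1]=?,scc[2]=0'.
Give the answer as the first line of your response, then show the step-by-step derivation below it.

scc[0]=2,scc[1]=1,scc[2]=4,scc[3]=5,scc[4]=0,scc[5]=2,scc[6]=?,scc[7]=3

step 1: low=(low[0]=0,low[1]=2,low[2]=?,low[3]=?,low[4]=3,low[5]=0,low[6]=?,low[7]=?); scc=(scc[0]=?,scc[1]=?,scc[2]=?,scc[3]=?,scc[4]=0,scc[5]=?,scc[6]=?,scc[7]=?)
step 2: low=(low[0]=0,low[1]=2,low[2]=?,low[3]=?,low[4]=3,low[5]=0,low[6]=?,low[7]=?); scc=(scc[0]=?,scc[1]=1,scc[2]=?,scc[3]=?,scc[4]=0,scc[5]=?,scc[6]=?,scc[7]=?)
step 3: low=(low[0]=0,low[1]=2,low[2]=?,low[3]=?,low[4]=3,low[5]=0,low[6]=?,low[7]=?); scc=(scc[0]=?,scc[1]=1,scc[2]=?,scc[3]=?,scc[4]=0,scc[5]=?,scc[6]=?,scc[7]=?)
step 4: low=(low[0]=0,low[1]=2,low[2]=?,low[3]=?,low[4]=3,low[5]=0,low[6]=?,low[7]=?); scc=(scc[0]=2,scc[1]=1,scc[2]=?,scc[3]=?,scc[4]=0,scc[5]=2,scc[6]=?,scc[7]=?)
step 5: low=(low[0]=0,low[1]=2,low[2]=4,low[3]=?,low[4]=3,low[5]=0,low[6]=?,low[7]=5); scc=(scc[0]=2,scc[1]=1,scc[2]=?,scc[3]=?,scc[4]=0,scc[5]=2,scc[6]=?,scc[7]=3)
step 6: low=(low[0]=0,low[1]=2,low[2]=4,low[3]=?,low[4]=3,low[5]=0,low[6]=?,low[7]=5); scc=(scc[0]=2,scc[1]=1,scc[2]=4,scc[3]=?,scc[4]=0,scc[5]=2,scc[6]=?,scc[7]=3)
step 7: low=(low[0]=0,low[1]=2,low[2]=4,low[3]=6,low[4]=3,low[5]=0,low[6]=?,low[7]=5); scc=(scc[0]=2,scc[1]=1,scc[2]=4,scc[3]=5,scc[4]=0,scc[5]=2,scc[6]=?,scc[7]=3)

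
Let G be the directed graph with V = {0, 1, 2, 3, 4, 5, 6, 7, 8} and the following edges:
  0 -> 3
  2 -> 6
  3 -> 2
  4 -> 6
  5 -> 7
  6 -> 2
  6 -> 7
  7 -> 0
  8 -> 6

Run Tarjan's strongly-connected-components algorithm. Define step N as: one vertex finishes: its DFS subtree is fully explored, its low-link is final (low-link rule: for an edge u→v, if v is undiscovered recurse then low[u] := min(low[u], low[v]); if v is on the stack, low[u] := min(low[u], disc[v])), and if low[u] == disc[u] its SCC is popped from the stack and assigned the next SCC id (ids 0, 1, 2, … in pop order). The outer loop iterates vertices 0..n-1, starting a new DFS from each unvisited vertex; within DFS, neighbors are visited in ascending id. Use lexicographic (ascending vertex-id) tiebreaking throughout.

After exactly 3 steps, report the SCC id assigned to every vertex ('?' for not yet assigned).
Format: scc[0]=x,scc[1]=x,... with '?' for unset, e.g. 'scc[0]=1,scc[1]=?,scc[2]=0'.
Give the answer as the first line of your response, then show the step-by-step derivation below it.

scc[0]=?,scc[1]=?,scc[2]=?,scc[3]=?,scc[4]=?,scc[5]=?,scc[6]=?,scc[7]=?,scc[8]=?

step 1: low=(low[0]=0,low[1]=?,low[2]=2,low[3]=1,low[4]=?,low[5]=?,low[6]=2,low[7]=0,low[8]=?); scc=(scc[0]=?,scc[1]=?,scc[2]=?,scc[3]=?,scc[4]=?,scc[5]=?,scc[6]=?,scc[7]=?,scc[8]=?)
step 2: low=(low[0]=0,low[1]=?,low[2]=2,low[3]=1,low[4]=?,low[5]=?,low[6]=0,low[7]=0,low[8]=?); scc=(scc[0]=?,scc[1]=?,scc[2]=?,scc[3]=?,scc[4]=?,scc[5]=?,scc[6]=?,scc[7]=?,scc[8]=?)
step 3: low=(low[0]=0,low[1]=?,low[2]=0,low[3]=1,low[4]=?,low[5]=?,low[6]=0,low[7]=0,low[8]=?); scc=(scc[0]=?,scc[1]=?,scc[2]=?,scc[3]=?,scc[4]=?,scc[5]=?,scc[6]=?,scc[7]=?,scc[8]=?)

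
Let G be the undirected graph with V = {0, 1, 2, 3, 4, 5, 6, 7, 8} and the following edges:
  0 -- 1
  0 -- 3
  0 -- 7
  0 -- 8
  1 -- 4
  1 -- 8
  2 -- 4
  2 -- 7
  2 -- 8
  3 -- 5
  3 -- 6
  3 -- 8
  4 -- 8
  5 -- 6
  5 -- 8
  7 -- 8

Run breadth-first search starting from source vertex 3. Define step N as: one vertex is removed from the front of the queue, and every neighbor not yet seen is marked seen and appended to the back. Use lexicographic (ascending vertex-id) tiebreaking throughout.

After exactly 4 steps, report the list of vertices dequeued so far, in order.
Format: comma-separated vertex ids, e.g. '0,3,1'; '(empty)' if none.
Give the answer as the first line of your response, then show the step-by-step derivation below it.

3,0,5,6

step 1: dequeue 3; queue=[0,5,6,8]; order=3
step 2: dequeue 0; queue=[5,6,8,1,7]; order=3,0
step 3: dequeue 5; queue=[6,8,1,7]; order=3,0,5
step 4: dequeue 6; queue=[8,1,7]; order=3,0,5,6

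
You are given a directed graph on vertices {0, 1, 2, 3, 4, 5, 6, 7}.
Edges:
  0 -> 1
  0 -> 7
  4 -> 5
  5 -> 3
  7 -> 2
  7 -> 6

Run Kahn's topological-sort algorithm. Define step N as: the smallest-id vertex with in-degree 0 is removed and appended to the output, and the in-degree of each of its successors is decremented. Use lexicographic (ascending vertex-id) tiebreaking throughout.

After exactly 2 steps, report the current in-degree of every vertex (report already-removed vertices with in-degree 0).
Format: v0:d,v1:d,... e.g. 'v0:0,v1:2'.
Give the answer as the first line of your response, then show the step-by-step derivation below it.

v0:0,v1:0,v2:1,v3:1,v4:0,v5:1,v6:1,v7:0

step 1: output 0; order=[0]; indeg=(0,0,1,1,0,1,1,0)
step 2: output 1; order=[0,1]; indeg=(0,0,1,1,0,1,1,0)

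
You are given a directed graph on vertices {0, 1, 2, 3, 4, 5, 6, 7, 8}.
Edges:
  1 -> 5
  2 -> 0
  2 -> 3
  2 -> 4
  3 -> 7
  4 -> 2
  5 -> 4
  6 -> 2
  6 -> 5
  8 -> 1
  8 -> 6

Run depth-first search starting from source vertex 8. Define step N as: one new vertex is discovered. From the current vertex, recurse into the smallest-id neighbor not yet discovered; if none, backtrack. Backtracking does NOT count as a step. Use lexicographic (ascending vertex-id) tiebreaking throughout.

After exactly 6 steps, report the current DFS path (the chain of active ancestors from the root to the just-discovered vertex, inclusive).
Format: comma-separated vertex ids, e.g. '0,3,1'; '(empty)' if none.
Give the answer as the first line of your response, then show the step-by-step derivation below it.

8,1,5,4,2,0

step 1: discover 8; path=8; order=8
step 2: discover 1; path=8>1; order=8,1
step 3: discover 5; path=8>1>5; order=8,1,5
step 4: discover 4; path=8>1>5>4; order=8,1,5,4
step 5: discover 2; path=8>1>5>4>2; order=8,1,5,4,2
step 6: discover 0; path=8>1>5>4>2>0; order=8,1,5,4,2,0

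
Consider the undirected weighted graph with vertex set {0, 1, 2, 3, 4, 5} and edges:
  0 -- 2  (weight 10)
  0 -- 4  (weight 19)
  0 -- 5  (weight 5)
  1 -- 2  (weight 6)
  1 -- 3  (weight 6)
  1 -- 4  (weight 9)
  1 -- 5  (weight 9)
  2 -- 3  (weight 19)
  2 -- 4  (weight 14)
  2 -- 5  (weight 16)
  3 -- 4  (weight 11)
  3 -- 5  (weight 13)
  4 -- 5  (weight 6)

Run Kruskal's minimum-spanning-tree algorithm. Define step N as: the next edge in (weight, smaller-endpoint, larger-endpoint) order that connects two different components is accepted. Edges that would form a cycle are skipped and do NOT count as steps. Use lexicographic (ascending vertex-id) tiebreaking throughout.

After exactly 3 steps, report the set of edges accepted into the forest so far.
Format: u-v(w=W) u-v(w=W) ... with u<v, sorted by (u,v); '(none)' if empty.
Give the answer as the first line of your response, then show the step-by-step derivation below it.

0-5(w=5) 1-2(w=6) 1-3(w=6)

step 1: add edge 0-5 (w=5); MST = {0-5(w=5)}
step 2: add edge 1-2 (w=6); MST = {0-5(w=5) 1-2(w=6)}
step 3: add edge 1-3 (w=6); MST = {0-5(w=5) 1-2(w=6) 1-3(w=6)}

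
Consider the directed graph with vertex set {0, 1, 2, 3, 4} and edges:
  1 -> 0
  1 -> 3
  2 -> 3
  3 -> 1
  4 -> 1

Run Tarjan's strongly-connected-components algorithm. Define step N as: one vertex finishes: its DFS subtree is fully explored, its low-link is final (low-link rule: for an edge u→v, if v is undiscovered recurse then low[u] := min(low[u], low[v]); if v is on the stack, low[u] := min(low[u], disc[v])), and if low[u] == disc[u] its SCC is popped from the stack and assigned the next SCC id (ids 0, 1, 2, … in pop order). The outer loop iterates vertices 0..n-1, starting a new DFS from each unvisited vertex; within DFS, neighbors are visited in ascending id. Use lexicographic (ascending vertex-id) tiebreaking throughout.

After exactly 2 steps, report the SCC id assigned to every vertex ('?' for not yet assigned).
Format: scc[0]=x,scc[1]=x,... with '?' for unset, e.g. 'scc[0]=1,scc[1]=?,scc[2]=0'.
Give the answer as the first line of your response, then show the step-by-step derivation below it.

scc[0]=0,scc[1]=?,scc[2]=?,scc[3]=?,scc[4]=?

step 1: low=(low[0]=0,low[1]=?,low[2]=?,low[3]=?,low[4]=?); scc=(scc[0]=0,scc[1]=?,scc[2]=?,scc[3]=?,scc[4]=?)
step 2: low=(low[0]=0,low[1]=1,low[2]=?,low[3]=1,low[4]=?); scc=(scc[0]=0,scc[1]=?,scc[2]=?,scc[3]=?,scc[4]=?)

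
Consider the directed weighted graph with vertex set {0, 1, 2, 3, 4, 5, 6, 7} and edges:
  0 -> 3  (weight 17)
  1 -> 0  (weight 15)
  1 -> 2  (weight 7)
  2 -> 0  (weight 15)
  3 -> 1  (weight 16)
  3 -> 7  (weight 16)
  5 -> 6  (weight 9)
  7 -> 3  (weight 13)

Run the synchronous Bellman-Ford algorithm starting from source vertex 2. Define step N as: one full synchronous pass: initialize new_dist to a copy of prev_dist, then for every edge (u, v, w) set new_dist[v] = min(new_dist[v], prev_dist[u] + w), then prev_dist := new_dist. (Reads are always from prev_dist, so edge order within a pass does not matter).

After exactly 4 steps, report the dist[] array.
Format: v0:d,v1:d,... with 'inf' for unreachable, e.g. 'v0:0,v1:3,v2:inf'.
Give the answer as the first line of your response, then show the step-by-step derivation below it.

v0:15,v1:48,v2:0,v3:32,v4:inf,v5:inf,v6:inf,v7:48

step 1: dist = v0:15,v1:inf,v2:0,v3:inf,v4:inf,v5:inf,v6:inf,v7:inf
step 2: dist = v0:15,v1:inf,v2:0,v3:32,v4:inf,v5:inf,v6:inf,v7:inf
step 3: dist = v0:15,v1:48,v2:0,v3:32,v4:inf,v5:inf,v6:inf,v7:48
step 4: dist = v0:15,v1:48,v2:0,v3:32,v4:inf,v5:inf,v6:inf,v7:48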